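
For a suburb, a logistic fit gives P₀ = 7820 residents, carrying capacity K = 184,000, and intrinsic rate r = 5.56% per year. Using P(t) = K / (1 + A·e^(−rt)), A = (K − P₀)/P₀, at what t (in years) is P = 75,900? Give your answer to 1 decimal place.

A = (184000 − 7820)/7820 = 22.52941
75900 = 184000/(1 + 22.52941·e^(−0.0556t)) → 1 + 22.52941·e^(−0.0556t) = 2.42424
e^(−0.0556t) = 0.063217 → t = ln(15.81852)/0.0556 = 2.76118/0.0556

t ≈ 49.7 years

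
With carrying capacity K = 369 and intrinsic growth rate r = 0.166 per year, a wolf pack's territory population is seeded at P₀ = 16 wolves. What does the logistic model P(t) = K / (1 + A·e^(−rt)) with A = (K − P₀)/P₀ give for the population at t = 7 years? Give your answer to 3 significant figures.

A = (369 − 16)/16 = 22.0625
P(7) = 369 / (1 + 22.0625·e^(−0.166·7)) = 369 / (1 + 22.0625·0.31286)
= 369 / 7.90247 ≈ 46.69

≈ 46.7 wolves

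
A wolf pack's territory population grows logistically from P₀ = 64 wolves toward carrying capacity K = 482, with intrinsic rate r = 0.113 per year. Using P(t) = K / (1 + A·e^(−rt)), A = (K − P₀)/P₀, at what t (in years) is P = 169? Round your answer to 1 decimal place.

A = (482 − 64)/64 = 6.53125
169 = 482/(1 + 6.53125·e^(−0.113t)) → 1 + 6.53125·e^(−0.113t) = 2.85207
e^(−0.113t) = 0.283571 → t = ln(3.52646)/0.113 = 1.26029/0.113

t ≈ 11.2 years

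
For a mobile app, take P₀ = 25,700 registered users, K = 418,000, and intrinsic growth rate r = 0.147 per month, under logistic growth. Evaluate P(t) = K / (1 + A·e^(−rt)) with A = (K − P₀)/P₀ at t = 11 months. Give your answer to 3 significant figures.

A = (418000 − 25700)/25700 = 15.26459
P(11) = 418000 / (1 + 15.26459·e^(−0.147·11)) = 418000 / (1 + 15.26459·0.198493)
= 418000 / 4.02992 ≈ 103724.17

≈ 104,000 registered users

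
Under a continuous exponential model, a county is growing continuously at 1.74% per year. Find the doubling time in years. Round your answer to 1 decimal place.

doubling time = ln(2) / |r| = 0.69315 / 0.0174

doubling time ≈ 39.8 years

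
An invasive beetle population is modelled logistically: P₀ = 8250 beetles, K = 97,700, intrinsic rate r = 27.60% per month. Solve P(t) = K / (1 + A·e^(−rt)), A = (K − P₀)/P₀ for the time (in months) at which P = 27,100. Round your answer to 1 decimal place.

t ≈ 5.2 months

A = (97700 − 8250)/8250 = 10.84242
27100 = 97700/(1 + 10.84242·e^(−0.276t)) → 1 + 10.84242·e^(−0.276t) = 3.60517
e^(−0.276t) = 0.240275 → t = ln(4.16189)/0.276 = 1.42597/0.276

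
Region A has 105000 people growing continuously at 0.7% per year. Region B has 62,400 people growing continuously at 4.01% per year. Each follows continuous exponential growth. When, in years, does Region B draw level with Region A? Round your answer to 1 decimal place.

105000·e^(0.007t) = 62400·e^(0.0401t)
105000/62400 = e^((0.0401 − 0.007)t) → ln(1.68269) = 0.0331·t
t = 0.5204 / 0.0331

t ≈ 15.7 years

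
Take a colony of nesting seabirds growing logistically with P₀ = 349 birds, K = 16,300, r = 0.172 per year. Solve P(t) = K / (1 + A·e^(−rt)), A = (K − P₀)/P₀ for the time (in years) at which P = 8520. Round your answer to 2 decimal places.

A = (16300 − 349)/349 = 45.70487
8520 = 16300/(1 + 45.70487·e^(−0.172t)) → 1 + 45.70487·e^(−0.172t) = 1.91315
e^(−0.172t) = 0.019979 → t = ln(50.05212)/0.172 = 3.91306/0.172

t ≈ 22.75 years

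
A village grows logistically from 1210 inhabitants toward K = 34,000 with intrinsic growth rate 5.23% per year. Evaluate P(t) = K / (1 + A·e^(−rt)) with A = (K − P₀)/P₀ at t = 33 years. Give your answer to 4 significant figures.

A = (34000 − 1210)/1210 = 27.09917
P(33) = 34000 / (1 + 27.09917·e^(−0.0523·33)) = 34000 / (1 + 27.09917·0.178013)
= 34000 / 5.824 ≈ 5837.91

≈ 5,838 inhabitants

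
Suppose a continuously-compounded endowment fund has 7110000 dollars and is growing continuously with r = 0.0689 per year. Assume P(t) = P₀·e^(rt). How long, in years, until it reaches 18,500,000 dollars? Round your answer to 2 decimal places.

18500000 = 7110000 · e^(0.0689·t)
t = ln(18500000/7110000) / 0.0689 = ln(2.60197) / 0.0689 = 0.95627 / 0.0689

t ≈ 13.88 years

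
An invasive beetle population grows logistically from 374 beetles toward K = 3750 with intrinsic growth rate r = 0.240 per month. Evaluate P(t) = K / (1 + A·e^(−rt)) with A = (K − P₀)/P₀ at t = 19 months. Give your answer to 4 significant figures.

A = (3750 − 374)/374 = 9.02674
P(19) = 3750 / (1 + 9.02674·e^(−0.24·19)) = 3750 / (1 + 9.02674·0.010462)
= 3750 / 1.09444 ≈ 3426.42

≈ 3,426 beetles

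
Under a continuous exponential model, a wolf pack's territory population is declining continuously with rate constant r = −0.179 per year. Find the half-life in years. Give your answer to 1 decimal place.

half-life = ln(2) / |r| = 0.69315 / 0.179

half-life ≈ 3.9 years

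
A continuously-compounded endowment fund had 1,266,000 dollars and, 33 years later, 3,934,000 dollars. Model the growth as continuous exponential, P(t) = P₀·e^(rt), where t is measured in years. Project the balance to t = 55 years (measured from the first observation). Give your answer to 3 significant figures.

r = ln(3934000/1266000) / 33 ≈ 0.034357 per year
P(55) = 1266000 · e^(0.034357·55) = 1266000 · 6.6171 ≈ 8377249.6

≈ 8,380,000 dollars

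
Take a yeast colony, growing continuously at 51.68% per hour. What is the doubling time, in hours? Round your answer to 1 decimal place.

doubling time = ln(2) / |r| = 0.69315 / 0.5168

doubling time ≈ 1.3 hours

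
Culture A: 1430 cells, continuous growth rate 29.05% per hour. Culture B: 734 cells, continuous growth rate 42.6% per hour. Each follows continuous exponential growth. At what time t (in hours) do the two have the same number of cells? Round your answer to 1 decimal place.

1430·e^(0.2905t) = 734·e^(0.426t)
1430/734 = e^((0.426 − 0.2905)t) → ln(1.94823) = 0.1355·t
t = 0.66692 / 0.1355

t ≈ 4.9 hours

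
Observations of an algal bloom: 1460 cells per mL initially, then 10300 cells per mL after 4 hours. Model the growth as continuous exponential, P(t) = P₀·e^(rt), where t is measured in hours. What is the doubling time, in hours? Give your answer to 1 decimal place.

r = ln(10300/1460) / 4 = ln(7.05479) / 4 ≈ 0.488427 per hour
doubling time = ln 2 / |r| = 0.69315 / 0.488427

doubling time ≈ 1.4 hours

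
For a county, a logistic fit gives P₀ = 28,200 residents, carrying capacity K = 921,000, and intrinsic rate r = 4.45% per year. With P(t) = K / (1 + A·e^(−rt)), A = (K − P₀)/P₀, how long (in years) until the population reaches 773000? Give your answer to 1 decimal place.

t ≈ 114.8 years

A = (921000 − 28200)/28200 = 31.65957
773000 = 921000/(1 + 31.65957·e^(−0.0445t)) → 1 + 31.65957·e^(−0.0445t) = 1.19146
e^(−0.0445t) = 0.006048 → t = ln(165.3571)/0.0445 = 5.10811/0.0445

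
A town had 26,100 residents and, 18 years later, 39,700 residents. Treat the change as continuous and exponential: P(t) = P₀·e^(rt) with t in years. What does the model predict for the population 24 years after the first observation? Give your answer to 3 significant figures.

r = ln(39700/26100) / 18 ≈ 0.023301 per year
P(24) = 26100 · e^(0.023301·24) = 26100 · 1.74931 ≈ 45656.98

≈ 45,700 residents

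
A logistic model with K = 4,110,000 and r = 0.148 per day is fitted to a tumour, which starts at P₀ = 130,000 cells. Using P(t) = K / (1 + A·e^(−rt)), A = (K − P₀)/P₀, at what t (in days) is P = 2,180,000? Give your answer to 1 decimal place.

t ≈ 23.9 days

A = (4110000 − 130000)/130000 = 30.61538
2180000 = 4110000/(1 + 30.61538·e^(−0.148t)) → 1 + 30.61538·e^(−0.148t) = 1.88532
e^(−0.148t) = 0.028918 → t = ln(34.58111)/0.148 = 3.54331/0.148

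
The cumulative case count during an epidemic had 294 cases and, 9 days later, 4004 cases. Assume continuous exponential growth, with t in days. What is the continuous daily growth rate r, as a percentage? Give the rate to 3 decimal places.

4004 = 294 · e^(r·9)
e^(9r) = 4004/294 = 13.61905
r = ln(13.61905) / 9 = 2.61147 / 9

r ≈ 29.016% per day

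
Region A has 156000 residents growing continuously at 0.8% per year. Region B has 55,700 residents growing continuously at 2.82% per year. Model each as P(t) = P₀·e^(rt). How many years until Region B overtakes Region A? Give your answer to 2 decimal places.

156000·e^(0.008t) = 55700·e^(0.0282t)
156000/55700 = e^((0.0282 − 0.008)t) → ln(2.80072) = 0.0202·t
t = 1.02988 / 0.0202

t ≈ 50.98 years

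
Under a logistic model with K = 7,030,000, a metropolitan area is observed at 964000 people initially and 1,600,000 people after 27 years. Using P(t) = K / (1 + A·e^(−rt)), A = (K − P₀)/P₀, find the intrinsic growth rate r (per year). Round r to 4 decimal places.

A = (7030000 − 964000)/964000 = 6.29253
1600000 = 7030000/(1 + 6.29253·e^(−r·27)) → e^(−27r) = (4.39375 − 1)/6.29253 = 0.53933
r = −ln(0.53933)/27 = 0.61743/27

r ≈ 0.0229 per year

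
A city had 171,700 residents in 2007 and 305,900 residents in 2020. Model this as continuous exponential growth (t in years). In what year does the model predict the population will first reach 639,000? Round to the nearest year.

year 2037

r = ln(305900/171700) / 13 = 0.57751/13 ≈ 0.044424 per year
t = ln(639000/171700) / r = 1.31416/0.044424 ≈ 29.58 years after 2007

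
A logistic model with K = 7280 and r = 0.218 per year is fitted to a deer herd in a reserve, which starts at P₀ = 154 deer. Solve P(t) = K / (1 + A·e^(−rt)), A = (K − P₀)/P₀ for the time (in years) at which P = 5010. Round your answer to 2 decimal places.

t ≈ 21.22 years

A = (7280 − 154)/154 = 46.27273
5010 = 7280/(1 + 46.27273·e^(−0.218t)) → 1 + 46.27273·e^(−0.218t) = 1.45309
e^(−0.218t) = 0.009792 → t = ln(102.12615)/0.218 = 4.62621/0.218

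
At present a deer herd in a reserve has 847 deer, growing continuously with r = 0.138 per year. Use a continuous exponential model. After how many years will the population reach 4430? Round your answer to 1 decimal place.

t ≈ 12.0 years

4430 = 847 · e^(0.138·t)
t = ln(4430/847) / 0.138 = ln(5.23022) / 0.138 = 1.65445 / 0.138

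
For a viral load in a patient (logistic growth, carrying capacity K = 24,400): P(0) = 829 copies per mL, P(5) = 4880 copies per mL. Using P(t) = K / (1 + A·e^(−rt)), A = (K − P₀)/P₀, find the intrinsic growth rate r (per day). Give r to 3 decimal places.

A = (24400 − 829)/829 = 28.43305
4880 = 24400/(1 + 28.43305·e^(−r·5)) → e^(−5r) = (5 − 1)/28.43305 = 0.140681
r = −ln(0.140681)/5 = 1.96126/5

r ≈ 0.392 per day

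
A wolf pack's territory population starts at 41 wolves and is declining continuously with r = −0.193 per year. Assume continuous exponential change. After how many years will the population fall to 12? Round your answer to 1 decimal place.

t ≈ 6.4 years

12 = 41 · e^(-0.193·t)
t = ln(12/41) / -0.193 = ln(0.29268) / -0.193 = -1.22867 / -0.193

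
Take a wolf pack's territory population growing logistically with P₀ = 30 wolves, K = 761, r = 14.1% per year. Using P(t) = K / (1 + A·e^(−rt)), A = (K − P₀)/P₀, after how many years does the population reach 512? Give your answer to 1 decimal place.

A = (761 − 30)/30 = 24.36667
512 = 761/(1 + 24.36667·e^(−0.141t)) → 1 + 24.36667·e^(−0.141t) = 1.48633
e^(−0.141t) = 0.019959 → t = ln(50.10335)/0.141 = 3.91409/0.141

t ≈ 27.8 years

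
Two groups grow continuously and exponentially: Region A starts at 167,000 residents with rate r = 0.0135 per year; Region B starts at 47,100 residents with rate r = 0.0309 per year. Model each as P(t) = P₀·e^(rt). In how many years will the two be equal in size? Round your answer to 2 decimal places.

t ≈ 72.74 years

167000·e^(0.0135t) = 47100·e^(0.0309t)
167000/47100 = e^((0.0309 − 0.0135)t) → ln(3.54565) = 0.0174·t
t = 1.26572 / 0.0174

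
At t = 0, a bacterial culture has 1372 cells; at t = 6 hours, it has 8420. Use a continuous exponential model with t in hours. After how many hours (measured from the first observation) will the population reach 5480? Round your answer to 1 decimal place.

t ≈ 4.6 hours

r = ln(8420/1372) / 6 ≈ 0.30239 per hour
t = ln(5480/1372) / r = 1.38484 / 0.30239 ≈ 4.58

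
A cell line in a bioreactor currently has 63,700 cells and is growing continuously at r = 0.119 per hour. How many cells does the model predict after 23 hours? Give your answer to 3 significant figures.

≈ 984,000 cells

P(23) = 63700 · e^(0.119·23) = 63700 · e^(2.737)
= 63700 · 15.44059 ≈ 983565.82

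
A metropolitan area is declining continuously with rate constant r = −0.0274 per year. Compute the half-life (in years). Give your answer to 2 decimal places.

half-life = ln(2) / |r| = 0.69315 / 0.0274

half-life ≈ 25.30 years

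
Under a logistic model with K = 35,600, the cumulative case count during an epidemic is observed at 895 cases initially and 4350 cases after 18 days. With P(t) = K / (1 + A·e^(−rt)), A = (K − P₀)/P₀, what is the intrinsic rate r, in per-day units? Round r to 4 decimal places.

A = (35600 − 895)/895 = 38.77654
4350 = 35600/(1 + 38.77654·e^(−r·18)) → e^(−18r) = (8.18391 − 1)/38.77654 = 0.185264
r = −ln(0.185264)/18 = 1.68597/18

r ≈ 0.0937 per day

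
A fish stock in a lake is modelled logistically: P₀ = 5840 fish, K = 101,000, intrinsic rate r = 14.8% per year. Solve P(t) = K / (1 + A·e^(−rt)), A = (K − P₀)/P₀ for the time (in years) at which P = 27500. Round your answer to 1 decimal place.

A = (101000 − 5840)/5840 = 16.29452
27500 = 101000/(1 + 16.29452·e^(−0.148t)) → 1 + 16.29452·e^(−0.148t) = 3.67273
e^(−0.148t) = 0.164026 → t = ln(6.09659)/0.148 = 1.80773/0.148

t ≈ 12.2 years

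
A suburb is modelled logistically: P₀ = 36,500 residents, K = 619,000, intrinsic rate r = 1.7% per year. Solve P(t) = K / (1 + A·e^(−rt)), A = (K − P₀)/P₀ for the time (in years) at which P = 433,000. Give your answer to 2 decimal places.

t ≈ 212.65 years

A = (619000 − 36500)/36500 = 15.9589
433000 = 619000/(1 + 15.9589·e^(−0.017t)) → 1 + 15.9589·e^(−0.017t) = 1.42956
e^(−0.017t) = 0.026917 → t = ln(37.15164)/0.017 = 3.61501/0.017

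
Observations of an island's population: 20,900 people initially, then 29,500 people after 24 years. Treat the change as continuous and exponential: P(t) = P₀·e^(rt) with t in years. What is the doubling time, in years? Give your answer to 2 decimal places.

doubling time ≈ 48.27 years

r = ln(29500/20900) / 24 = ln(1.41148) / 24 ≈ 0.01436 per year
doubling time = ln 2 / |r| = 0.69315 / 0.01436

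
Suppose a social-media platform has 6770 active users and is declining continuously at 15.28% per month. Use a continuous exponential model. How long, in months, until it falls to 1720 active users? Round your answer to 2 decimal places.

t ≈ 8.97 months

1720 = 6770 · e^(-0.1528·t)
t = ln(1720/6770) / -0.1528 = ln(0.25406) / -0.1528 = -1.37018 / -0.1528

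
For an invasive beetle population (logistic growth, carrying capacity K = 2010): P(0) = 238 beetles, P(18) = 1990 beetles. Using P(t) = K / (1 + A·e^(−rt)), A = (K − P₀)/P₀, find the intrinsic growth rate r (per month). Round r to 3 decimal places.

A = (2010 − 238)/238 = 7.44538
1990 = 2010/(1 + 7.44538·e^(−r·18)) → e^(−18r) = (1.01005 − 1)/7.44538 = 0.00135
r = −ln(0.00135)/18 = 6.60775/18

r ≈ 0.367 per month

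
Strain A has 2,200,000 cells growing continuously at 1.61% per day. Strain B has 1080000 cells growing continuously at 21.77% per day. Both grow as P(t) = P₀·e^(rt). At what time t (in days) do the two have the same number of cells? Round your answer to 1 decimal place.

2200000·e^(0.0161t) = 1080000·e^(0.2177t)
2200000/1080000 = e^((0.2177 − 0.0161)t) → ln(2.03704) = 0.2016·t
t = 0.7115 / 0.2016

t ≈ 3.5 days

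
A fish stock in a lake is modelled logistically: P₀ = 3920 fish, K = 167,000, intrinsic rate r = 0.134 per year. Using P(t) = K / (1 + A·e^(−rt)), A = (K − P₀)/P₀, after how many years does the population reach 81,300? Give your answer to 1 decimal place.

t ≈ 27.4 years

A = (167000 − 3920)/3920 = 41.60204
81300 = 167000/(1 + 41.60204·e^(−0.134t)) → 1 + 41.60204·e^(−0.134t) = 2.05412
e^(−0.134t) = 0.025338 → t = ln(39.46611)/0.134 = 3.67544/0.134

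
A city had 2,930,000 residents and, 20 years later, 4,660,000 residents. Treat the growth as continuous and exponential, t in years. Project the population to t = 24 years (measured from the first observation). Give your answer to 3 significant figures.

r = ln(4660000/2930000) / 20 ≈ 0.023201 per year
P(24) = 2930000 · e^(0.023201·24) = 2930000 · 1.74511 ≈ 5113162.27

≈ 5,110,000 residents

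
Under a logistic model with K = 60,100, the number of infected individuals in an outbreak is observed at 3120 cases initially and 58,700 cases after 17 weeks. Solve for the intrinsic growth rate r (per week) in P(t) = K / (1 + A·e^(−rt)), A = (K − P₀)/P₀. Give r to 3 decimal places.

r ≈ 0.391 per week

A = (60100 − 3120)/3120 = 18.26282
58700 = 60100/(1 + 18.26282·e^(−r·17)) → e^(−17r) = (1.02385 − 1)/18.26282 = 0.001306
r = −ln(0.001306)/17 = 6.64083/17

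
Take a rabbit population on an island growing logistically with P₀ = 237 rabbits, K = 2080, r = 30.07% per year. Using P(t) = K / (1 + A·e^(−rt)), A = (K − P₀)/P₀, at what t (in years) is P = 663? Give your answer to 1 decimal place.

A = (2080 − 237)/237 = 7.77637
663 = 2080/(1 + 7.77637·e^(−0.3007t)) → 1 + 7.77637·e^(−0.3007t) = 3.13725
e^(−0.3007t) = 0.27484 → t = ln(3.63849)/0.3007 = 1.29157/0.3007

t ≈ 4.3 years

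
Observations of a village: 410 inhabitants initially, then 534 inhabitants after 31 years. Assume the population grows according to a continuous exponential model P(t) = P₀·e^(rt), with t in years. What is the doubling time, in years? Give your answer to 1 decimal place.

doubling time ≈ 81.3 years

r = ln(534/410) / 31 = ln(1.30244) / 31 ≈ 0.008524 per year
doubling time = ln 2 / |r| = 0.69315 / 0.008524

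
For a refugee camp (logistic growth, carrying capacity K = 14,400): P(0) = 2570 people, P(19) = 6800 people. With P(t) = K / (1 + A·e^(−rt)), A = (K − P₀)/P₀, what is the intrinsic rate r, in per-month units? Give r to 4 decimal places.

A = (14400 − 2570)/2570 = 4.60311
6800 = 14400/(1 + 4.60311·e^(−r·19)) → e^(−19r) = (2.11765 − 1)/4.60311 = 0.242802
r = −ln(0.242802)/19 = 1.41551/19

r ≈ 0.0745 per month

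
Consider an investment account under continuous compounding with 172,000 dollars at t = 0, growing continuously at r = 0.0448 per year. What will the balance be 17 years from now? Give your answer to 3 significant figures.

≈ 368,000 dollars

P(17) = 172000 · e^(0.0448·17) = 172000 · e^(0.7616)
= 172000 · 2.1417 ≈ 368372.43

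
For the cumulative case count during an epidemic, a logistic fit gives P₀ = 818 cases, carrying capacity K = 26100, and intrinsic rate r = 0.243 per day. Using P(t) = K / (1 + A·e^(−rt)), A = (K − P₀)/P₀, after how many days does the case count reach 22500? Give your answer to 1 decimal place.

t ≈ 21.7 days

A = (26100 − 818)/818 = 30.90709
22500 = 26100/(1 + 30.90709·e^(−0.243t)) → 1 + 30.90709·e^(−0.243t) = 1.16
e^(−0.243t) = 0.005177 → t = ln(193.16932)/0.243 = 5.26357/0.243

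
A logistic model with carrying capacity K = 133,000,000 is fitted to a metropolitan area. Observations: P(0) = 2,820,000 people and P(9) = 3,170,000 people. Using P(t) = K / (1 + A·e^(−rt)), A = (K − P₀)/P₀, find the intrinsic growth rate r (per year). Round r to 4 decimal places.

A = (133000000 − 2820000)/2820000 = 46.16312
3170000 = 133000000/(1 + 46.16312·e^(−r·9)) → e^(−9r) = (41.95584 − 1)/46.16312 = 0.887198
r = −ln(0.887198)/9 = 0.11969/9

r ≈ 0.0133 per year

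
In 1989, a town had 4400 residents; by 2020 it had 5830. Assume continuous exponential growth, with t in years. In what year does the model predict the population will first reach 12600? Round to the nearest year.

year 2105

r = ln(5830/4400) / 31 = 0.28141/31 ≈ 0.009078 per year
t = ln(12600/4400) / r = 1.05209/0.009078 ≈ 115.9 years after 1989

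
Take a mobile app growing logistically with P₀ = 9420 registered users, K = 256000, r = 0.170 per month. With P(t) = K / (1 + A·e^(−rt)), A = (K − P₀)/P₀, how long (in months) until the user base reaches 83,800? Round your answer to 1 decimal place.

A = (256000 − 9420)/9420 = 26.17622
83800 = 256000/(1 + 26.17622·e^(−0.17t)) → 1 + 26.17622·e^(−0.17t) = 3.05489
e^(−0.17t) = 0.078502 → t = ln(12.73849)/0.17 = 2.54463/0.17

t ≈ 15.0 months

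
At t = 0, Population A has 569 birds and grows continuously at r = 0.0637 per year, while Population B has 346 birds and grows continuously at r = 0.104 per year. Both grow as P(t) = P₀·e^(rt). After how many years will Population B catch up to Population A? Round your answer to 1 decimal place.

569·e^(0.0637t) = 346·e^(0.104t)
569/346 = e^((0.104 − 0.0637)t) → ln(1.64451) = 0.0403·t
t = 0.49744 / 0.0403

t ≈ 12.3 years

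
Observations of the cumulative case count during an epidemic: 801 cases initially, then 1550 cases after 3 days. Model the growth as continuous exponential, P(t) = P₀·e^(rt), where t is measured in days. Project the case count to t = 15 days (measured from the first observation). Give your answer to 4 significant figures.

r = ln(1550/801) / 3 ≈ 0.22005 per day
P(15) = 801 · e^(0.22005·15) = 801 · 27.13288 ≈ 21733.44

≈ 21,730 cases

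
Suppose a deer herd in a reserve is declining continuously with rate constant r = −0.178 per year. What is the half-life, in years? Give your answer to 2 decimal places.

half-life ≈ 3.89 years

half-life = ln(2) / |r| = 0.69315 / 0.178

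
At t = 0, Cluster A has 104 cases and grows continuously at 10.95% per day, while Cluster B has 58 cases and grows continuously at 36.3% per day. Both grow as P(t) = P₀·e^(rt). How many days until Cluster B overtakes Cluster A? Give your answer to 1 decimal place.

104·e^(0.1095t) = 58·e^(0.363t)
104/58 = e^((0.363 − 0.1095)t) → ln(1.7931) = 0.2535·t
t = 0.58395 / 0.2535

t ≈ 2.3 days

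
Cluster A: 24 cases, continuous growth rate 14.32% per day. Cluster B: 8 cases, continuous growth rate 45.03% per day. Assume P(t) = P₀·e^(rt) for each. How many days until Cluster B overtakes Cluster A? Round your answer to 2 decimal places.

24·e^(0.1432t) = 8·e^(0.4503t)
24/8 = e^((0.4503 − 0.1432)t) → ln(3) = 0.3071·t
t = 1.09861 / 0.3071

t ≈ 3.58 days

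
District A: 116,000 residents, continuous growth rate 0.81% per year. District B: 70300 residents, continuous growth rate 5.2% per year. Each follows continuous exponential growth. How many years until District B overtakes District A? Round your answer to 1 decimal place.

116000·e^(0.0081t) = 70300·e^(0.052t)
116000/70300 = e^((0.052 − 0.0081)t) → ln(1.65007) = 0.0439·t
t = 0.50082 / 0.0439

t ≈ 11.4 years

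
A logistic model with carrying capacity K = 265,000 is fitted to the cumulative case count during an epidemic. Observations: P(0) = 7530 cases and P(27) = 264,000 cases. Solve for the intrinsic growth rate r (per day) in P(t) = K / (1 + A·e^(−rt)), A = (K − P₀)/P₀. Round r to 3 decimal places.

A = (265000 − 7530)/7530 = 34.19256
264000 = 265000/(1 + 34.19256·e^(−r·27)) → e^(−27r) = (1.00379 − 1)/34.19256 = 0.000111
r = −ln(0.000111)/27 = 9.10796/27

r ≈ 0.337 per day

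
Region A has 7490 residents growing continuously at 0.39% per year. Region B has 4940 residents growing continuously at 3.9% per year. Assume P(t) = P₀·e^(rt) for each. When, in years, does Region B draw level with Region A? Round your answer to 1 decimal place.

7490·e^(0.0039t) = 4940·e^(0.039t)
7490/4940 = e^((0.039 − 0.0039)t) → ln(1.51619) = 0.0351·t
t = 0.4162 / 0.0351

t ≈ 11.9 years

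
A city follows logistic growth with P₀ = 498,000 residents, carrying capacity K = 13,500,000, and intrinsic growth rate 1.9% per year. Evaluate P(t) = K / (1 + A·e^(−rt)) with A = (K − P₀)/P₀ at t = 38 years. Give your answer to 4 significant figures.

≈ 986,600 residents

A = (13500000 − 498000)/498000 = 26.10843
P(38) = 13500000 / (1 + 26.10843·e^(−0.019·38)) = 13500000 / (1 + 26.10843·0.48578)
= 13500000 / 13.68295 ≈ 986629.51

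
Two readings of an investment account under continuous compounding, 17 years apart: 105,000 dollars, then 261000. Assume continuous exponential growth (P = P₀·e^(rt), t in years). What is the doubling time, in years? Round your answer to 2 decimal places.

r = ln(261000/105000) / 17 = ln(2.48571) / 17 ≈ 0.053562 per year
doubling time = ln 2 / |r| = 0.69315 / 0.053562

doubling time ≈ 12.94 years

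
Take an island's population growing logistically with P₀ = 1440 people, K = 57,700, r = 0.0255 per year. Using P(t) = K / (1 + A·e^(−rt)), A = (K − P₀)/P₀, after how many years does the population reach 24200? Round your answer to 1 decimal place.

t ≈ 131.0 years

A = (57700 − 1440)/1440 = 39.06944
24200 = 57700/(1 + 39.06944·e^(−0.0255t)) → 1 + 39.06944·e^(−0.0255t) = 2.3843
e^(−0.0255t) = 0.035432 → t = ln(28.2233)/0.0255 = 3.34015/0.0255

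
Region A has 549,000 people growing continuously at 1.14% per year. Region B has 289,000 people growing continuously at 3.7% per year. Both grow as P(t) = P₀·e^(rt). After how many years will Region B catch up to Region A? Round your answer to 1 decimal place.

549000·e^(0.0114t) = 289000·e^(0.037t)
549000/289000 = e^((0.037 − 0.0114)t) → ln(1.89965) = 0.0256·t
t = 0.64167 / 0.0256

t ≈ 25.1 years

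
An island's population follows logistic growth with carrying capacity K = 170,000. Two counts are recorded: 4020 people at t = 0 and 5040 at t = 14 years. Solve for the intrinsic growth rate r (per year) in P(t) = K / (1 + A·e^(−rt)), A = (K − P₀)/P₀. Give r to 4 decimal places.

r ≈ 0.0166 per year

A = (170000 − 4020)/4020 = 41.28856
5040 = 170000/(1 + 41.28856·e^(−r·14)) → e^(−14r) = (33.73016 − 1)/41.28856 = 0.792717
r = −ln(0.792717)/14 = 0.23229/14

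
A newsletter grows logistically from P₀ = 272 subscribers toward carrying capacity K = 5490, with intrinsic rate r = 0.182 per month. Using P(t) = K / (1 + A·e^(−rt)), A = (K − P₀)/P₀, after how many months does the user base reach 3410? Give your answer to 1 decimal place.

t ≈ 18.9 months

A = (5490 − 272)/272 = 19.18382
3410 = 5490/(1 + 19.18382·e^(−0.182t)) → 1 + 19.18382·e^(−0.182t) = 1.60997
e^(−0.182t) = 0.031796 → t = ln(31.4504)/0.182 = 3.44841/0.182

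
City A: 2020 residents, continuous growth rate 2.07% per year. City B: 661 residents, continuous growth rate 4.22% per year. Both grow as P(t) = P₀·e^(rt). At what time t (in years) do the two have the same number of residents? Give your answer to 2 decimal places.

2020·e^(0.0207t) = 661·e^(0.0422t)
2020/661 = e^((0.0422 − 0.0207)t) → ln(3.05598) = 0.0215·t
t = 1.1171 / 0.0215

t ≈ 51.96 years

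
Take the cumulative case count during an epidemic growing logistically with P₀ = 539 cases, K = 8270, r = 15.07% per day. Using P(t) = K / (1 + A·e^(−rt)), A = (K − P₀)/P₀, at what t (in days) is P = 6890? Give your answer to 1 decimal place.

t ≈ 28.3 days

A = (8270 − 539)/539 = 14.34323
6890 = 8270/(1 + 14.34323·e^(−0.1507t)) → 1 + 14.34323·e^(−0.1507t) = 1.20029
e^(−0.1507t) = 0.013964 → t = ln(71.6122)/0.1507 = 4.27127/0.1507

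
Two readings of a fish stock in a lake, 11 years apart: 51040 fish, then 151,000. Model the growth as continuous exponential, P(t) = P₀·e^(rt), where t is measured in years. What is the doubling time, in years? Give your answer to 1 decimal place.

doubling time ≈ 7.0 years

r = ln(151000/51040) / 11 = ln(2.95846) / 11 ≈ 0.098606 per year
doubling time = ln 2 / |r| = 0.69315 / 0.098606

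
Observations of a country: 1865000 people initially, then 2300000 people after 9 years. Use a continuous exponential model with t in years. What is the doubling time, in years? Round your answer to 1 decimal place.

doubling time ≈ 29.8 years

r = ln(2300000/1865000) / 9 = ln(1.23324) / 9 ≈ 0.023294 per year
doubling time = ln 2 / |r| = 0.69315 / 0.023294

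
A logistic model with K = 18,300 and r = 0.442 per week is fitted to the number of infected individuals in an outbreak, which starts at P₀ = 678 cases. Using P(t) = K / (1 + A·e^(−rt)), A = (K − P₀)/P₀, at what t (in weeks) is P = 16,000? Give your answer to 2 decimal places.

A = (18300 − 678)/678 = 25.99115
16000 = 18300/(1 + 25.99115·e^(−0.442t)) → 1 + 25.99115·e^(−0.442t) = 1.14375
e^(−0.442t) = 0.005531 → t = ln(180.808)/0.442 = 5.19744/0.442

t ≈ 11.76 weeks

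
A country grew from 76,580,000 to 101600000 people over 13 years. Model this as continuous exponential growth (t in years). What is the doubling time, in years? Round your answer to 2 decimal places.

doubling time ≈ 31.87 years

r = ln(101600000/76580000) / 13 = ln(1.32672) / 13 ≈ 0.021747 per year
doubling time = ln 2 / |r| = 0.69315 / 0.021747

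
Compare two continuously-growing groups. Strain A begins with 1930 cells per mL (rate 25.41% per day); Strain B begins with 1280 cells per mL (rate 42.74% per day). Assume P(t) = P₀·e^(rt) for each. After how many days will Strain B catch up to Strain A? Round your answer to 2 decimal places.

1930·e^(0.2541t) = 1280·e^(0.4274t)
1930/1280 = e^((0.4274 − 0.2541)t) → ln(1.50781) = 0.1733·t
t = 0.41066 / 0.1733

t ≈ 2.37 days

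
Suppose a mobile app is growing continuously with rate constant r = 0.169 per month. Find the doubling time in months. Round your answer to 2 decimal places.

doubling time ≈ 4.10 months

doubling time = ln(2) / |r| = 0.69315 / 0.169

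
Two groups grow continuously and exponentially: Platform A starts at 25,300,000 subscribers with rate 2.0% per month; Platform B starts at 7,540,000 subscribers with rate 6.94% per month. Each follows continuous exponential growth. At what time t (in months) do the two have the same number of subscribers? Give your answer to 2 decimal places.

25300000·e^(0.02t) = 7540000·e^(0.0694t)
25300000/7540000 = e^((0.0694 − 0.02)t) → ln(3.35544) = 0.0494·t
t = 1.21058 / 0.0494

t ≈ 24.51 months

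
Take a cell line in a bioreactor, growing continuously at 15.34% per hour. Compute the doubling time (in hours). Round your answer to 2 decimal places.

doubling time = ln(2) / |r| = 0.69315 / 0.1534

doubling time ≈ 4.52 hours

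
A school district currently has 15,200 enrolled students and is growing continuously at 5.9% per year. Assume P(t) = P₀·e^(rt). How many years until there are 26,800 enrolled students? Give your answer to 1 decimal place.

26800 = 15200 · e^(0.059·t)
t = ln(26800/15200) / 0.059 = ln(1.76316) / 0.059 = 0.56711 / 0.059

t ≈ 9.6 years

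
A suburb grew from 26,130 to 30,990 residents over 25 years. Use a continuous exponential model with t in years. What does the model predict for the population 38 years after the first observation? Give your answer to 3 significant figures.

≈ 33,900 residents

r = ln(30990/26130) / 25 ≈ 0.006823 per year
P(38) = 26130 · e^(0.006823·38) = 26130 · 1.296 ≈ 33864.47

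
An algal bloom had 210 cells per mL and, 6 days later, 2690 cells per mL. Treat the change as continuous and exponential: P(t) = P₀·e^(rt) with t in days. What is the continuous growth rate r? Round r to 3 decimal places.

r ≈ 0.425 per day

2690 = 210 · e^(r·6)
e^(6r) = 2690/210 = 12.80952
r = ln(12.80952) / 6 = 2.55019 / 6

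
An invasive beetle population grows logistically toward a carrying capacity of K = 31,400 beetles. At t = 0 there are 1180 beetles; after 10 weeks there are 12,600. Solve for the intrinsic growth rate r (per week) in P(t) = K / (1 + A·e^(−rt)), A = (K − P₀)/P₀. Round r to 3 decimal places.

A = (31400 − 1180)/1180 = 25.61017
12600 = 31400/(1 + 25.61017·e^(−r·10)) → e^(−10r) = (2.49206 − 1)/25.61017 = 0.058261
r = −ln(0.058261)/10 = 2.84283/10

r ≈ 0.284 per week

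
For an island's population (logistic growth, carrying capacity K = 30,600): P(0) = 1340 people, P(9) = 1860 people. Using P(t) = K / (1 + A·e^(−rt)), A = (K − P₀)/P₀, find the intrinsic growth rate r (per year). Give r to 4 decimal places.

r ≈ 0.0384 per year

A = (30600 − 1340)/1340 = 21.83582
1860 = 30600/(1 + 21.83582·e^(−r·9)) → e^(−9r) = (16.45161 − 1)/21.83582 = 0.707627
r = −ln(0.707627)/9 = 0.34584/9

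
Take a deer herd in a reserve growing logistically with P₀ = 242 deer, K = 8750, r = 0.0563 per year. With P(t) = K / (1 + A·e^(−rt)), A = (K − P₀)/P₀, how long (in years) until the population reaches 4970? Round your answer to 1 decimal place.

t ≈ 68.1 years

A = (8750 − 242)/242 = 35.15702
4970 = 8750/(1 + 35.15702·e^(−0.0563t)) → 1 + 35.15702·e^(−0.0563t) = 1.76056
e^(−0.0563t) = 0.021633 → t = ln(46.22498)/0.0563 = 3.83352/0.0563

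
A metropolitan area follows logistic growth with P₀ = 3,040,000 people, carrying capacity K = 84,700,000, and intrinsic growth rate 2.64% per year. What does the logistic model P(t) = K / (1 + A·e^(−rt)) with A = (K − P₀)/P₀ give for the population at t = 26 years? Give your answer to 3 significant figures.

≈ 5,830,000 people

A = (84700000 − 3040000)/3040000 = 26.86184
P(26) = 84700000 / (1 + 26.86184·e^(−0.0264·26)) = 84700000 / (1 + 26.86184·0.503385)
= 84700000 / 14.52185 ≈ 5832590.88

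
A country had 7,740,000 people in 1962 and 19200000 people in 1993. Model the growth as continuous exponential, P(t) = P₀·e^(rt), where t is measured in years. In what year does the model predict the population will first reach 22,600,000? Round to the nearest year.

r = ln(19200000/7740000) / 31 = 0.90851/31 ≈ 0.029307 per year
t = ln(22600000/7740000) / r = 1.07155/0.029307 ≈ 36.56 years after 1962

year 1999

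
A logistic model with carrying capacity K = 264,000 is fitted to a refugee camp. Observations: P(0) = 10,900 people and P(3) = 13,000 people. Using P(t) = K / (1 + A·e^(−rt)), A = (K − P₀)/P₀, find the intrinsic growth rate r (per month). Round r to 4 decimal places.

r ≈ 0.0615 per month

A = (264000 − 10900)/10900 = 23.22018
13000 = 264000/(1 + 23.22018·e^(−r·3)) → e^(−3r) = (20.30769 − 1)/23.22018 = 0.831505
r = −ln(0.831505)/3 = 0.18452/3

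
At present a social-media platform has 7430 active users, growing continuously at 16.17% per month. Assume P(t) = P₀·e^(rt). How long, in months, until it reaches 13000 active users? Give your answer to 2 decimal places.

t ≈ 3.46 months

13000 = 7430 · e^(0.1617·t)
t = ln(13000/7430) / 0.1617 = ln(1.74966) / 0.1617 = 0.55942 / 0.1617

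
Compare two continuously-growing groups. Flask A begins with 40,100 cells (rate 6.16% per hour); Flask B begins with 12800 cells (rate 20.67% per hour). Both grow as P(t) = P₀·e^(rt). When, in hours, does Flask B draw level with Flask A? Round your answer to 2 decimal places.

t ≈ 7.87 hours

40100·e^(0.0616t) = 12800·e^(0.2067t)
40100/12800 = e^((0.2067 − 0.0616)t) → ln(3.13281) = 0.1451·t
t = 1.14193 / 0.1451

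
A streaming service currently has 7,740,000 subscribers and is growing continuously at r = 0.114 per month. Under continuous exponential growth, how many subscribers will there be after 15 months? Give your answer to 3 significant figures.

P(15) = 7740000 · e^(0.114·15) = 7740000 · e^(1.71)
= 7740000 · 5.52896 ≈ 42794161.84

≈ 42,800,000 subscribers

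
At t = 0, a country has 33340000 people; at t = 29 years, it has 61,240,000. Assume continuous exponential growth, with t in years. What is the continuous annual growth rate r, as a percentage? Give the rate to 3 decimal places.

r ≈ 2.097% per year

61240000 = 33340000 · e^(r·29)
e^(29r) = 61240000/33340000 = 1.83683
r = ln(1.83683) / 29 = 0.60804 / 29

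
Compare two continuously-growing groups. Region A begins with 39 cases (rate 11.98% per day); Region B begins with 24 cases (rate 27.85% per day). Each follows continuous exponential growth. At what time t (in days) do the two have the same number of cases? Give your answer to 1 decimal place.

39·e^(0.1198t) = 24·e^(0.2785t)
39/24 = e^((0.2785 − 0.1198)t) → ln(1.625) = 0.1587·t
t = 0.48551 / 0.1587

t ≈ 3.1 days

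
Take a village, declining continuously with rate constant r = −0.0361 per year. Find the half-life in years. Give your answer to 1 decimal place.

half-life = ln(2) / |r| = 0.69315 / 0.0361

half-life ≈ 19.2 years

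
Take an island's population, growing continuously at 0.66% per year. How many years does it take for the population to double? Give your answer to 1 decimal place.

doubling time = ln(2) / |r| = 0.69315 / 0.0066

doubling time ≈ 105.0 years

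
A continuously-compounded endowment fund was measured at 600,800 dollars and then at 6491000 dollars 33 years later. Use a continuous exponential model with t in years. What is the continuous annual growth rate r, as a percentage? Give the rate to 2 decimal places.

r ≈ 7.21% per year

6491000 = 600800 · e^(r·33)
e^(33r) = 6491000/600800 = 10.80393
r = ln(10.80393) / 33 = 2.37991 / 33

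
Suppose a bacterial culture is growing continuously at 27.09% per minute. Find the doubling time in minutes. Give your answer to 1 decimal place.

doubling time = ln(2) / |r| = 0.69315 / 0.2709

doubling time ≈ 2.6 minutes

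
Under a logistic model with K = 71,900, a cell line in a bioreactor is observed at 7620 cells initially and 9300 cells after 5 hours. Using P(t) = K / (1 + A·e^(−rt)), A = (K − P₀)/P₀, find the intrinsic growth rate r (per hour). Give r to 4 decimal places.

A = (71900 − 7620)/7620 = 8.4357
9300 = 71900/(1 + 8.4357·e^(−r·5)) → e^(−5r) = (7.73118 − 1)/8.4357 = 0.79794
r = −ln(0.79794)/5 = 0.22572/5

r ≈ 0.0451 per hour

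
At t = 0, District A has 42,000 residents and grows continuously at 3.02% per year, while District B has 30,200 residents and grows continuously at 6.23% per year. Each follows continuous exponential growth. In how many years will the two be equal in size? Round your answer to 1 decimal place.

42000·e^(0.0302t) = 30200·e^(0.0623t)
42000/30200 = e^((0.0623 − 0.0302)t) → ln(1.39073) = 0.0321·t
t = 0.32983 / 0.0321

t ≈ 10.3 years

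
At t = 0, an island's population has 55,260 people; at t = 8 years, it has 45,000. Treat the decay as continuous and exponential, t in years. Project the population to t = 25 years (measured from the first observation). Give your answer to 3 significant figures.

r = ln(45000/55260) / 8 ≈ -0.025673 per year
P(25) = 55260 · e^(-0.025673·25) = 55260 · 0.52633 ≈ 29084.79

≈ 29,100 people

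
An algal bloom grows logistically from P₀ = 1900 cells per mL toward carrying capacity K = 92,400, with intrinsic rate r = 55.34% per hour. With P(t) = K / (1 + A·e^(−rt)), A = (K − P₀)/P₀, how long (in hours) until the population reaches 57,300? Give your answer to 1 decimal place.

t ≈ 7.9 hours

A = (92400 − 1900)/1900 = 47.63158
57300 = 92400/(1 + 47.63158·e^(−0.5534t)) → 1 + 47.63158·e^(−0.5534t) = 1.61257
e^(−0.5534t) = 0.01286 → t = ln(77.75753)/0.5534 = 4.3536/0.5534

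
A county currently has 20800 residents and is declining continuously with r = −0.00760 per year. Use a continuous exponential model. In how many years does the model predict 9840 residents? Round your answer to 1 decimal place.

t ≈ 98.5 years

9840 = 20800 · e^(-0.0076·t)
t = ln(9840/20800) / -0.0076 = ln(0.47308) / -0.0076 = -0.7485 / -0.0076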